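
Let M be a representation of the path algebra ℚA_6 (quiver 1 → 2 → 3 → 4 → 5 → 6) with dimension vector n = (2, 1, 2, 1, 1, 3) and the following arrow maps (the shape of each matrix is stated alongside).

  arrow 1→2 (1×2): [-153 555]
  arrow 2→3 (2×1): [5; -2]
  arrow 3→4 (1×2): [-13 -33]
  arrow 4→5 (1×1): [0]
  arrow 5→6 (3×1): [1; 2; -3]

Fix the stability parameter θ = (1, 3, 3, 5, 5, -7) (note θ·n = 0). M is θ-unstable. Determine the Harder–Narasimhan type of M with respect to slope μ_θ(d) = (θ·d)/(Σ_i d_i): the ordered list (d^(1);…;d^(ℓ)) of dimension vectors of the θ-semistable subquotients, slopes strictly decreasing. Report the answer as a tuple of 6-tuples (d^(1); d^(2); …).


Via rank(M_{q-1}∘⋯∘M_p): M ≅ I[1,1], I[1,4], I[3,3], I[5,6], I[6,6]^2.
μ_θ-semistable layers: μ^(1)=5; μ^(2)=3; μ^(3)=1; μ^(4)=-1; μ^(5)=-7

((0, 0, 0, 1, 0, 0); (0, 1, 2, 0, 0, 0); (2, 0, 0, 0, 0, 0); (0, 0, 0, 0, 1, 1); (0, 0, 0, 0, 0, 2))


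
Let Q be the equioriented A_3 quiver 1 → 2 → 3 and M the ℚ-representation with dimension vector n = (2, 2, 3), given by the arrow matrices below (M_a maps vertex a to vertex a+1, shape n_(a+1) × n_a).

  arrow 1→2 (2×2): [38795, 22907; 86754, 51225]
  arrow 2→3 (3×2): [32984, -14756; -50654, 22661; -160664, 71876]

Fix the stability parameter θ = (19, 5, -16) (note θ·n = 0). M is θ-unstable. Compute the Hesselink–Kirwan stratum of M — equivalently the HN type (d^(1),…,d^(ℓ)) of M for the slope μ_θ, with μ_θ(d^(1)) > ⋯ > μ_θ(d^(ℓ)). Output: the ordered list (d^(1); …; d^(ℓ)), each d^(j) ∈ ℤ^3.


Barcode: M ≅ I[1,2], I[1,3], I[3,3]^2. HN layers by μ_θ (3 steps, strictly decreasing):
  μ^(1)=12; μ^(2)=8/3; μ^(3)=-16

((1, 1, 0); (1, 1, 1); (0, 0, 2))


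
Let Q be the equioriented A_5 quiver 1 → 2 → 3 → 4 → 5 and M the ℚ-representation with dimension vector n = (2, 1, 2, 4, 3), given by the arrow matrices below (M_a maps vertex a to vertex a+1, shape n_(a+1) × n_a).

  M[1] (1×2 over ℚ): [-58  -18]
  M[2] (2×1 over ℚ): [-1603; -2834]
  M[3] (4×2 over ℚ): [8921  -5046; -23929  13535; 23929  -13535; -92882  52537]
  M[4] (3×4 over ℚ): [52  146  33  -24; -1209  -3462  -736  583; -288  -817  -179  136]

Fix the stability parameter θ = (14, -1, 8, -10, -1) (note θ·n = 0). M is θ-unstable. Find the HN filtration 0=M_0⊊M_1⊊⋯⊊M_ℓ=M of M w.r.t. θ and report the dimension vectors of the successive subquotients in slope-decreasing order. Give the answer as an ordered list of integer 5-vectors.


Interval decomposition of M: I[1,1], I[1,5], I[3,4], I[4,5]^2.
HN type (ℓ=4): μ^(1)=14; μ^(2)=2; μ^(3)=-1; μ^(4)=-10

((1, 0, 0, 0, 0); (1, 1, 1, 1, 1); (0, 0, 1, 1, 2); (0, 0, 0, 2, 0))


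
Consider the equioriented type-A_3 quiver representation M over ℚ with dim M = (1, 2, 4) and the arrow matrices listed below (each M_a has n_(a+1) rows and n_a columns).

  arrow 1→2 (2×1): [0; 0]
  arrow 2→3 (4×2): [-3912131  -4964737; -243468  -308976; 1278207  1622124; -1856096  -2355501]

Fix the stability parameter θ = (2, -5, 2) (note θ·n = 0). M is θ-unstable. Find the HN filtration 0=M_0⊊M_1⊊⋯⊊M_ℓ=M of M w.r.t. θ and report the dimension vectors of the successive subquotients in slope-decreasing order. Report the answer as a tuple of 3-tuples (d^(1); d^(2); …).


Via rank(M_{q-1}∘⋯∘M_p): M ≅ I[1,1], I[2,3]^2, I[3,3]^2.
μ_θ-semistable layers: μ^(1)=2; μ^(2)=-5

((1, 0, 4); (0, 2, 0))


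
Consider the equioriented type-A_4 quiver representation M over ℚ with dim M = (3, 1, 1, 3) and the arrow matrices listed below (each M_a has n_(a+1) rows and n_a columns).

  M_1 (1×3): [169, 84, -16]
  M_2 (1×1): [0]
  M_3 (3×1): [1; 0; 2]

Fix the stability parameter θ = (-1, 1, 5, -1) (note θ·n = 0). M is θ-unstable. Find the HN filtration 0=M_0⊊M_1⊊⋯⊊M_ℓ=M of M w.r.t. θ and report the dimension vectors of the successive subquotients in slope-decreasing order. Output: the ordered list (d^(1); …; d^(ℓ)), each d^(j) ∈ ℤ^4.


Barcode: M ≅ I[1,1]^2, I[1,2], I[3,4], I[4,4]^2. HN layers by μ_θ (3 steps, strictly decreasing):
  μ^(1)=2; μ^(2)=1; μ^(3)=-1

((0, 0, 1, 1); (0, 1, 0, 0); (3, 0, 0, 2))


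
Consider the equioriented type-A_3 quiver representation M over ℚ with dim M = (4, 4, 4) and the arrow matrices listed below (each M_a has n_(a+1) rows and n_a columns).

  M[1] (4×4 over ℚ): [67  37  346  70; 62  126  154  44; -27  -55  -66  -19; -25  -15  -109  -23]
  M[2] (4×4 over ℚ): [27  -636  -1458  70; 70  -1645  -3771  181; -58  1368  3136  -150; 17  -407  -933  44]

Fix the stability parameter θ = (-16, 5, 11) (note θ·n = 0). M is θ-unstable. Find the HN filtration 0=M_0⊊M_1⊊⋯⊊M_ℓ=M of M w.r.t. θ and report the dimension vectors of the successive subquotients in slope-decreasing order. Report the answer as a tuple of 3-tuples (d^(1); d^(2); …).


Interval decomposition of M: I[1,2], I[1,3]^3, I[3,3].
HN type (ℓ=3): μ^(1)=11; μ^(2)=5; μ^(3)=-16

((0, 0, 4); (0, 4, 0); (4, 0, 0))


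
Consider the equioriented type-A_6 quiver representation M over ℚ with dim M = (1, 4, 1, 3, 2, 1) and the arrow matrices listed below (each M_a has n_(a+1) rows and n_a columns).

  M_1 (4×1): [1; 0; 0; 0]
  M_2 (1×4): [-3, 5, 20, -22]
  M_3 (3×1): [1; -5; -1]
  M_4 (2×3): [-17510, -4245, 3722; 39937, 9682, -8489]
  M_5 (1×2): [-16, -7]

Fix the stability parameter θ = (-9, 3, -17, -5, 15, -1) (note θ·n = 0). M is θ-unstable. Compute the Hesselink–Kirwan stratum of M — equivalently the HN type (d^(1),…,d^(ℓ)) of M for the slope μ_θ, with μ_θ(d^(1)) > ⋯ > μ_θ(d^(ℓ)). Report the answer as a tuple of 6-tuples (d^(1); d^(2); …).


Barcode: M ≅ I[1,5], I[2,2]^3, I[4,4], I[4,6]. HN layers by μ_θ (6 steps, strictly decreasing):
  μ^(1)=15; μ^(2)=7; μ^(3)=3; μ^(4)=-5; μ^(5)=-7; μ^(6)=-9

((0, 0, 0, 0, 1, 0); (0, 0, 0, 0, 1, 1); (0, 3, 0, 0, 0, 0); (0, 0, 0, 3, 0, 0); (0, 1, 1, 0, 0, 0); (1, 0, 0, 0, 0, 0))


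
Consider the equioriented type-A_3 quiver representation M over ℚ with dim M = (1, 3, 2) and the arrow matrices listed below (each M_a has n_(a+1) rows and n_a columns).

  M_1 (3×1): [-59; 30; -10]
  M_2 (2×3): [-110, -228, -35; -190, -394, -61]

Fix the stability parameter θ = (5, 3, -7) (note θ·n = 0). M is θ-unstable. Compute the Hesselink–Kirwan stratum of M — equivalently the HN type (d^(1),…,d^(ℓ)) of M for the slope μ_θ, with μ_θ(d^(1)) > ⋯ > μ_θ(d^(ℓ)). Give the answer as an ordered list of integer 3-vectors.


Barcode: M ≅ I[1,2], I[2,3]^2. HN layers by μ_θ (2 steps, strictly decreasing):
  μ^(1)=4; μ^(2)=-2

((1, 1, 0); (0, 2, 2))


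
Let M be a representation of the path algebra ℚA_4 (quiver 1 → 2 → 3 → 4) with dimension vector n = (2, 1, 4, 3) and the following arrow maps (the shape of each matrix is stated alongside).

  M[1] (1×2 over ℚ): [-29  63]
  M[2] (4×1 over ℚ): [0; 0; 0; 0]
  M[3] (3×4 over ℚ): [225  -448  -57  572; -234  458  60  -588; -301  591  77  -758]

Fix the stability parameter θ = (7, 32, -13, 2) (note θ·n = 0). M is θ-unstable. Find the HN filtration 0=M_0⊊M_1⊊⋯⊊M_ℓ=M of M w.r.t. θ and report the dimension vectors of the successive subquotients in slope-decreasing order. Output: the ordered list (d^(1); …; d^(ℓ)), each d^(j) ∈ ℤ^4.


Via rank(M_{q-1}∘⋯∘M_p): M ≅ I[1,1], I[1,2], I[3,3], I[3,4]^3.
μ_θ-semistable layers: μ^(1)=32; μ^(2)=7; μ^(3)=2; μ^(4)=-13

((0, 1, 0, 0); (2, 0, 0, 0); (0, 0, 0, 3); (0, 0, 4, 0))


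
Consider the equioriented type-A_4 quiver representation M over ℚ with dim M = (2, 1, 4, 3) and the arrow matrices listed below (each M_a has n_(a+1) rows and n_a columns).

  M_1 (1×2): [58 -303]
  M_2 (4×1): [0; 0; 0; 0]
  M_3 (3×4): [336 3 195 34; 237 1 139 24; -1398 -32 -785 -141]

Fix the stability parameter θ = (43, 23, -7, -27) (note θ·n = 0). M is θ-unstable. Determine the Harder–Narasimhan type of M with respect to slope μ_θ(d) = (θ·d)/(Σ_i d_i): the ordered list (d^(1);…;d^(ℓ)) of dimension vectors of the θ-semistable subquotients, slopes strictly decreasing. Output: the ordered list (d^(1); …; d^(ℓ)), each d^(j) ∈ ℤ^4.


Via rank(M_{q-1}∘⋯∘M_p): M ≅ I[1,1], I[1,2], I[3,3], I[3,4]^3.
μ_θ-semistable layers: μ^(1)=43; μ^(2)=33; μ^(3)=-7; μ^(4)=-17

((1, 0, 0, 0); (1, 1, 0, 0); (0, 0, 1, 0); (0, 0, 3, 3))


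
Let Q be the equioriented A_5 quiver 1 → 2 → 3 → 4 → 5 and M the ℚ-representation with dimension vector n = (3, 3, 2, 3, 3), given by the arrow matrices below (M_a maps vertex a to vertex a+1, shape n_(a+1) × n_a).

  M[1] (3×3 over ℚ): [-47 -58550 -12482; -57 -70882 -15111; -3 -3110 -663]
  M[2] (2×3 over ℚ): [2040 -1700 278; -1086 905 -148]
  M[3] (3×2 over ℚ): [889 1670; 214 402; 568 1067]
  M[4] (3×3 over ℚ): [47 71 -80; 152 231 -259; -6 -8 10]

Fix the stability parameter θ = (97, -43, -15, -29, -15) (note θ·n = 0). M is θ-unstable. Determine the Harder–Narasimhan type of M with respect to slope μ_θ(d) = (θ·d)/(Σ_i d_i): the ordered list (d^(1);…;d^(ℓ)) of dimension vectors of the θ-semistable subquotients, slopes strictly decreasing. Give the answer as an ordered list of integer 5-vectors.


Via rank(M_{q-1}∘⋯∘M_p): M ≅ I[1,1], I[1,2], I[1,5], I[2,5], I[4,4], I[5,5].
μ_θ-semistable layers: μ^(1)=97; μ^(2)=27; μ^(3)=-1; μ^(4)=-15; μ^(5)=-22; μ^(6)=-29; μ^(7)=-43

((1, 0, 0, 0, 0); (1, 1, 0, 0, 0); (1, 1, 1, 1, 1); (0, 0, 0, 0, 2); (0, 0, 1, 1, 0); (0, 0, 0, 1, 0); (0, 1, 0, 0, 0))


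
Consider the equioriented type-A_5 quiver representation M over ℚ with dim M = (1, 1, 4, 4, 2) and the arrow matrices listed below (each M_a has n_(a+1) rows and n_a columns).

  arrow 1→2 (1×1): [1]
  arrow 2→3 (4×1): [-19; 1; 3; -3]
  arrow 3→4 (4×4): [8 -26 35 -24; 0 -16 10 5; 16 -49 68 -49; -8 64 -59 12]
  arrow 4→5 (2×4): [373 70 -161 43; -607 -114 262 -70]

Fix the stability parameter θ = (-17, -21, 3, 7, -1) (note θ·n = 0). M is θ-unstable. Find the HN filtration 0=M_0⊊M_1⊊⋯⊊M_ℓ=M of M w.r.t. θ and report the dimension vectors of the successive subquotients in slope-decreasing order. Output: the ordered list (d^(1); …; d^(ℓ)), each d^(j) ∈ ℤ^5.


Interval decomposition of M: I[1,5], I[3,3], I[3,4], I[3,5], I[4,4].
HN type (ℓ=3): μ^(1)=7; μ^(2)=3; μ^(3)=-19

((0, 0, 0, 2, 0); (0, 0, 4, 2, 2); (1, 1, 0, 0, 0))


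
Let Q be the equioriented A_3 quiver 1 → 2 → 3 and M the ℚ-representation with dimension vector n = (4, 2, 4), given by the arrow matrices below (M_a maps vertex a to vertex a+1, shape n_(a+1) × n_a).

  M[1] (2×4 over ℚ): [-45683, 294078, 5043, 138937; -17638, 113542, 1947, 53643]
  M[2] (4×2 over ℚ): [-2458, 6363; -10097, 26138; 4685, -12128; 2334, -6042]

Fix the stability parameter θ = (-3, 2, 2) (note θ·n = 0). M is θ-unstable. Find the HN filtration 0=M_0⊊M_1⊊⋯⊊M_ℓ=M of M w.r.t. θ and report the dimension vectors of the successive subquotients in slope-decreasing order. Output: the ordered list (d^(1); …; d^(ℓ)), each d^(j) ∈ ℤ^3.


Via rank(M_{q-1}∘⋯∘M_p): M ≅ I[1,1]^2, I[1,3]^2, I[3,3]^2.
μ_θ-semistable layers: μ^(1)=2; μ^(2)=-3

((0, 2, 4); (4, 0, 0))


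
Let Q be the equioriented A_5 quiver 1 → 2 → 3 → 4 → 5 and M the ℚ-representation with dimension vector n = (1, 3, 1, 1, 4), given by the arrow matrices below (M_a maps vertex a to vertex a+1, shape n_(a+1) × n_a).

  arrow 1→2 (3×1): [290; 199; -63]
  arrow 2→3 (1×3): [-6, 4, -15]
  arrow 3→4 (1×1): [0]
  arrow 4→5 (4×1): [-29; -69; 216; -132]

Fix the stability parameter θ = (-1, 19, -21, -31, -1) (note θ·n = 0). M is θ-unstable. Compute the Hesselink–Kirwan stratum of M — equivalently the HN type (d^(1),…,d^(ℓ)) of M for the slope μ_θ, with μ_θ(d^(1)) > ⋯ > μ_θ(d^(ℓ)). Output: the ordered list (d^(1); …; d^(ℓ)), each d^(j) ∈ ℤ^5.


Interval decomposition of M: I[1,3], I[2,2]^2, I[4,5], I[5,5]^3.
HN type (ℓ=3): μ^(1)=19; μ^(2)=-1; μ^(3)=-31

((0, 2, 0, 0, 0); (1, 1, 1, 0, 4); (0, 0, 0, 1, 0))


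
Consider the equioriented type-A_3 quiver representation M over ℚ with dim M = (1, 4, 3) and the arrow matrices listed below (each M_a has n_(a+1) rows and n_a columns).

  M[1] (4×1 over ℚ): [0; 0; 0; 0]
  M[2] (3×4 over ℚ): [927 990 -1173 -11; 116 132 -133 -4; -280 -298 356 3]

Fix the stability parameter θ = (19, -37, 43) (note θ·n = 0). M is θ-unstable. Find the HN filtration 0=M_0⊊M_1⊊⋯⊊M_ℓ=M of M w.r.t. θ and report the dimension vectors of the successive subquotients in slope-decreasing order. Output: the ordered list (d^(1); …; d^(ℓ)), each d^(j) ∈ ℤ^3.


Interval decomposition of M: I[1,1], I[2,2], I[2,3]^3.
HN type (ℓ=3): μ^(1)=43; μ^(2)=19; μ^(3)=-37

((0, 0, 3); (1, 0, 0); (0, 4, 0))


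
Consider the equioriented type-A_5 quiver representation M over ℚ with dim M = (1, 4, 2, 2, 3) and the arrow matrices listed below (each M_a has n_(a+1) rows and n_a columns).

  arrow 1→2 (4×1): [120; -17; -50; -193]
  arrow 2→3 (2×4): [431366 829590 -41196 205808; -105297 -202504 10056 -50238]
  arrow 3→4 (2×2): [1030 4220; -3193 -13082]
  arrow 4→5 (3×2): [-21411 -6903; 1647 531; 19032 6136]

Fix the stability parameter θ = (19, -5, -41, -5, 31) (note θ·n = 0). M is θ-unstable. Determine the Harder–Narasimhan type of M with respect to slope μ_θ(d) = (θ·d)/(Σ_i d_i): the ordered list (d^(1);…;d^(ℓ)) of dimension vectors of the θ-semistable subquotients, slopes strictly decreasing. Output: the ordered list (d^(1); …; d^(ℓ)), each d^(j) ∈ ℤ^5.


Interval decomposition of M: I[1,5], I[2,2]^2, I[2,3], I[4,4], I[5,5]^2.
HN type (ℓ=4): μ^(1)=31; μ^(2)=-5; μ^(3)=-9; μ^(4)=-23

((0, 0, 0, 0, 3); (0, 2, 0, 2, 0); (1, 1, 1, 0, 0); (0, 1, 1, 0, 0))


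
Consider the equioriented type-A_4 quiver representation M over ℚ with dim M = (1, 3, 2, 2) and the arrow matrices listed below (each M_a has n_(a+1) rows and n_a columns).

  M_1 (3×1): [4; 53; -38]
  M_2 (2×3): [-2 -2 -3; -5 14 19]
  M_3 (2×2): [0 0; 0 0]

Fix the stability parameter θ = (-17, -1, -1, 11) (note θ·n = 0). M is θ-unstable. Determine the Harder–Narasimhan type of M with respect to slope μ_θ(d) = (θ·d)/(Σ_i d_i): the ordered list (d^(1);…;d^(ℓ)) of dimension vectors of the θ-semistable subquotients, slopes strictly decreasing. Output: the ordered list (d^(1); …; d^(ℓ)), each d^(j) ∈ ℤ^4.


Interval decomposition of M: I[1,2], I[2,3]^2, I[4,4]^2.
HN type (ℓ=3): μ^(1)=11; μ^(2)=-1; μ^(3)=-17

((0, 0, 0, 2); (0, 3, 2, 0); (1, 0, 0, 0))


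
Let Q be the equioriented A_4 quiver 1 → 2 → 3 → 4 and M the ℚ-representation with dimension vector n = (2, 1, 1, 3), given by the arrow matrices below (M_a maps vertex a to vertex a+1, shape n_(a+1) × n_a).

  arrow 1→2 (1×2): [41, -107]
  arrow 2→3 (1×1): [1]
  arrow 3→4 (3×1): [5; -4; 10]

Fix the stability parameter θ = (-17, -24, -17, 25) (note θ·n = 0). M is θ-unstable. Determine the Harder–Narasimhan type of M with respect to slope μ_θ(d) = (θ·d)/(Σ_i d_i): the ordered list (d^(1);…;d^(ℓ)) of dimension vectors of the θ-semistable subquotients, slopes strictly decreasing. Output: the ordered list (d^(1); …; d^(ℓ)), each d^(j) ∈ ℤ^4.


Interval decomposition of M: I[1,1], I[1,4], I[4,4]^2.
HN type (ℓ=3): μ^(1)=25; μ^(2)=-17; μ^(3)=-41/2

((0, 0, 0, 3); (1, 0, 1, 0); (1, 1, 0, 0))


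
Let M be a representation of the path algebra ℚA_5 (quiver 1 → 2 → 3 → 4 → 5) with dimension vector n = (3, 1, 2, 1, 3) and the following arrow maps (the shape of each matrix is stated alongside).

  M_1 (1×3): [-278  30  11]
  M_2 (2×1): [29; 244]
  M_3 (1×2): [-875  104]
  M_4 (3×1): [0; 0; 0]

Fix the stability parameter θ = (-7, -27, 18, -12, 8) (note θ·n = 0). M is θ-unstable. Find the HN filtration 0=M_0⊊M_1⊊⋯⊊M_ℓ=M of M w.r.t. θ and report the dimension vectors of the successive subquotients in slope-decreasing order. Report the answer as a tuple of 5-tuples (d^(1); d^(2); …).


Barcode: M ≅ I[1,1]^2, I[1,4], I[3,3], I[5,5]^3. HN layers by μ_θ (5 steps, strictly decreasing):
  μ^(1)=18; μ^(2)=8; μ^(3)=3; μ^(4)=-7; μ^(5)=-17

((0, 0, 1, 0, 0); (0, 0, 0, 0, 3); (0, 0, 1, 1, 0); (2, 0, 0, 0, 0); (1, 1, 0, 0, 0))


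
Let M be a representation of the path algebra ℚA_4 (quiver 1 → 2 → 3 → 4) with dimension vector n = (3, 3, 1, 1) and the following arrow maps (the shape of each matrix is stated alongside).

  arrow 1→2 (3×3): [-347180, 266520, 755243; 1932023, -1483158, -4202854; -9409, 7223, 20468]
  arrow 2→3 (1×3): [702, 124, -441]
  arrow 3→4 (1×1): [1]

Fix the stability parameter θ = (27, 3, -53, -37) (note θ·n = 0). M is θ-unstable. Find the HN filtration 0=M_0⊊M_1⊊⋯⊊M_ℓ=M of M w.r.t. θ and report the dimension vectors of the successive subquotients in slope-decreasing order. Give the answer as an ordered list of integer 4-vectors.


Interval decomposition of M: I[1,2]^2, I[1,4].
HN type (ℓ=2): μ^(1)=15; μ^(2)=-15

((2, 2, 0, 0); (1, 1, 1, 1))


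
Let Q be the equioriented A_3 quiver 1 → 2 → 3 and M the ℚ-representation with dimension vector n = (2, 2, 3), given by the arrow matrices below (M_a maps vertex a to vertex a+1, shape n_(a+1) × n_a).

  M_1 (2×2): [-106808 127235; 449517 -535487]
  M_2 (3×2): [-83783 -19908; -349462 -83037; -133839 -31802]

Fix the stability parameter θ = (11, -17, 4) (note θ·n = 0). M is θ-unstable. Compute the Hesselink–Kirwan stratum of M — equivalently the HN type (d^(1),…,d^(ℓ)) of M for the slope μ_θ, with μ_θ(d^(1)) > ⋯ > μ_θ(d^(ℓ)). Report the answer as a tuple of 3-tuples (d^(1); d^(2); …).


Via rank(M_{q-1}∘⋯∘M_p): M ≅ I[1,3]^2, I[3,3].
μ_θ-semistable layers: μ^(1)=4; μ^(2)=-3

((0, 0, 3); (2, 2, 0))


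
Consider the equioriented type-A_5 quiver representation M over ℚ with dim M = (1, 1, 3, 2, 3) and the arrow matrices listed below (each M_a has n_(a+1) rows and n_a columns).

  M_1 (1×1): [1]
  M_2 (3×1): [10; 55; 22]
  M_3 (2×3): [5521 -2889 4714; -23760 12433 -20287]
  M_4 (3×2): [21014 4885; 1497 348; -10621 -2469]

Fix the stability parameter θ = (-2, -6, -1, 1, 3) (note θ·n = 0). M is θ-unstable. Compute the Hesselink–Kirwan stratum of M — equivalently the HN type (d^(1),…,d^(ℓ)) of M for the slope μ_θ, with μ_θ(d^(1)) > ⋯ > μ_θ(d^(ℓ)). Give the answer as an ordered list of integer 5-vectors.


Interval decomposition of M: I[1,5], I[3,3], I[3,5], I[5,5].
HN type (ℓ=4): μ^(1)=3; μ^(2)=1; μ^(3)=-1; μ^(4)=-4

((0, 0, 0, 0, 3); (0, 0, 0, 2, 0); (0, 0, 3, 0, 0); (1, 1, 0, 0, 0))


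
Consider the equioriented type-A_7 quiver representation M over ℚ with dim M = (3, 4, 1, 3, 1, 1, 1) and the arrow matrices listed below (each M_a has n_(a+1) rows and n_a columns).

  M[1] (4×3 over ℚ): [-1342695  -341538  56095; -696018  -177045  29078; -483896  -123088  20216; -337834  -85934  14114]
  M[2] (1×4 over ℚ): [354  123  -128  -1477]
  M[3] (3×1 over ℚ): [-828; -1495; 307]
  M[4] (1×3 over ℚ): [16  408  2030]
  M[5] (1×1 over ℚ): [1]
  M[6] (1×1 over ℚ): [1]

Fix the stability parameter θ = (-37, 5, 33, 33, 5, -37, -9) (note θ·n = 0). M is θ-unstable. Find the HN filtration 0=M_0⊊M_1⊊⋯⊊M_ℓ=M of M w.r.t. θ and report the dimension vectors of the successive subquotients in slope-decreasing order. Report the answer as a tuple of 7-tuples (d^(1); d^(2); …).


Via rank(M_{q-1}∘⋯∘M_p): M ≅ I[1,1], I[1,2], I[1,7], I[2,2]^2, I[4,4]^2.
μ_θ-semistable layers: μ^(1)=33; μ^(2)=5; μ^(3)=-37

((0, 0, 0, 2, 0, 0, 0); (0, 4, 1, 1, 1, 1, 1); (3, 0, 0, 0, 0, 0, 0))


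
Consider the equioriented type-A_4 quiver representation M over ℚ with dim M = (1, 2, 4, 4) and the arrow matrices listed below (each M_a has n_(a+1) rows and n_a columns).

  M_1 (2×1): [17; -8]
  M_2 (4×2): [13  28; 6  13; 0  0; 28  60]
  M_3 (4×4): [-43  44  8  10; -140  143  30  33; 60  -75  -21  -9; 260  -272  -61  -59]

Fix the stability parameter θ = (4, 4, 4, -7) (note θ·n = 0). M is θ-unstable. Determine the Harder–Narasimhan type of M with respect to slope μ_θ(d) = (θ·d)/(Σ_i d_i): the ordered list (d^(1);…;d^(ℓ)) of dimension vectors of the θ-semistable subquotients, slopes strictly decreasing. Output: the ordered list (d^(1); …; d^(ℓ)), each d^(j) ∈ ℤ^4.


Via rank(M_{q-1}∘⋯∘M_p): M ≅ I[1,4], I[2,4], I[3,4]^2.
μ_θ-semistable layers: μ^(1)=5/4; μ^(2)=1/3; μ^(3)=-3/2

((1, 1, 1, 1); (0, 1, 1, 1); (0, 0, 2, 2))


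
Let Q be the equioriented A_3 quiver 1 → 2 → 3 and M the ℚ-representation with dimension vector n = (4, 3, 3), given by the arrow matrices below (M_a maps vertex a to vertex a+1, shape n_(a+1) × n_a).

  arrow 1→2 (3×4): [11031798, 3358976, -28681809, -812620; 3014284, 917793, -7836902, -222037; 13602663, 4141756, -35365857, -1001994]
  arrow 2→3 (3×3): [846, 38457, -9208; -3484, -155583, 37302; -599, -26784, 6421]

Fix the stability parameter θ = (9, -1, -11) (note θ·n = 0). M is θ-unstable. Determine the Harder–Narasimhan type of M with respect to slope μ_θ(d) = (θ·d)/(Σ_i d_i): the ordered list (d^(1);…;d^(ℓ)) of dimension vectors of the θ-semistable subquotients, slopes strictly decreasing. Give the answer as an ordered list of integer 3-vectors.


Barcode: M ≅ I[1,1], I[1,2], I[1,3]^2, I[3,3]. HN layers by μ_θ (4 steps, strictly decreasing):
  μ^(1)=9; μ^(2)=4; μ^(3)=-1; μ^(4)=-11

((1, 0, 0); (1, 1, 0); (2, 2, 2); (0, 0, 1))


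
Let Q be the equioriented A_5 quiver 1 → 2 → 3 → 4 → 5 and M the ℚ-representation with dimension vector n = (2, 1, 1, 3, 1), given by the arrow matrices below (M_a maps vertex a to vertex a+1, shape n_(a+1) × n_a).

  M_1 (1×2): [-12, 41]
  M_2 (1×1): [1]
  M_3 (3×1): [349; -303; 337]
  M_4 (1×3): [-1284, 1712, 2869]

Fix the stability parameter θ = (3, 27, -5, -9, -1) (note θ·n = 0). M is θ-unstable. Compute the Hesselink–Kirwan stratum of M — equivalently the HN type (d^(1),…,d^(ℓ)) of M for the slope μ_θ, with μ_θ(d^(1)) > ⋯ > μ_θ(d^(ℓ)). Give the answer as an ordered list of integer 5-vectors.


Via rank(M_{q-1}∘⋯∘M_p): M ≅ I[1,1], I[1,5], I[4,4]^2.
μ_θ-semistable layers: μ^(1)=3; μ^(2)=-9

((2, 1, 1, 1, 1); (0, 0, 0, 2, 0))


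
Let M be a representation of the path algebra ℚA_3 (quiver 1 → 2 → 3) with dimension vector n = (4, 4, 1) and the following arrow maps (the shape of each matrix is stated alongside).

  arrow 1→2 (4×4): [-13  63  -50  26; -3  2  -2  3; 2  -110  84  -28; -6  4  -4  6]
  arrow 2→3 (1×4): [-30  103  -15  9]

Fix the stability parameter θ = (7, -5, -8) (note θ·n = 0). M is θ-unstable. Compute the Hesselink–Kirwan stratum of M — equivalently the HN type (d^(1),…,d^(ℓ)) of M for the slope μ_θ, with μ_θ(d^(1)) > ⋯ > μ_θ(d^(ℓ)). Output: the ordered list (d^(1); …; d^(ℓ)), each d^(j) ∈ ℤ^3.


Via rank(M_{q-1}∘⋯∘M_p): M ≅ I[1,1]^2, I[1,2], I[1,3], I[2,2]^2.
μ_θ-semistable layers: μ^(1)=7; μ^(2)=1; μ^(3)=-2; μ^(4)=-5

((2, 0, 0); (1, 1, 0); (1, 1, 1); (0, 2, 0))


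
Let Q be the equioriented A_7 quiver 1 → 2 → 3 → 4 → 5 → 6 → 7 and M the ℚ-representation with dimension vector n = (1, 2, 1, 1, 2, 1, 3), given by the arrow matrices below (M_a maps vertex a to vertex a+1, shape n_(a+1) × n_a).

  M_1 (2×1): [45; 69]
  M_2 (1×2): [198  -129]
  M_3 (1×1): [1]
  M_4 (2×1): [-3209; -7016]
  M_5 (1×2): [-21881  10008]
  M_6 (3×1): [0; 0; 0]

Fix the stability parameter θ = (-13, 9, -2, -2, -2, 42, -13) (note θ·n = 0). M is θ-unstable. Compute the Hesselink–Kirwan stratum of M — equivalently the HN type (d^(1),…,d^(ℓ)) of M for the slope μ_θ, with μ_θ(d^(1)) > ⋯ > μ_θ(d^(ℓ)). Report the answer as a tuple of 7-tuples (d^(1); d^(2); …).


Interval decomposition of M: I[1,6], I[2,2], I[5,5], I[7,7]^3.
HN type (ℓ=5): μ^(1)=42; μ^(2)=9; μ^(3)=3/4; μ^(4)=-2; μ^(5)=-13

((0, 0, 0, 0, 0, 1, 0); (0, 1, 0, 0, 0, 0, 0); (0, 1, 1, 1, 1, 0, 0); (0, 0, 0, 0, 1, 0, 0); (1, 0, 0, 0, 0, 0, 3))


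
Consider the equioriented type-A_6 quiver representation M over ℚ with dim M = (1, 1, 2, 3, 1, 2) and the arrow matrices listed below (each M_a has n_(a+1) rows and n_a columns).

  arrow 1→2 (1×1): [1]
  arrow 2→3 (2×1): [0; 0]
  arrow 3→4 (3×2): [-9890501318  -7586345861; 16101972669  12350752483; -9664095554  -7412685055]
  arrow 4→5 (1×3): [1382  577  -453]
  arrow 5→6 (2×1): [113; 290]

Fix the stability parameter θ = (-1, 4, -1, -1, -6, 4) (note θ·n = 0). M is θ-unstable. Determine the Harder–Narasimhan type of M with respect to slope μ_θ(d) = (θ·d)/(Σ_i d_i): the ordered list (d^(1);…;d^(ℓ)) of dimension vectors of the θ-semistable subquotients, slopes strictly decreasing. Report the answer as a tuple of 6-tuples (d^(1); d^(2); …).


Barcode: M ≅ I[1,2], I[3,4], I[3,6], I[4,4], I[6,6]. HN layers by μ_θ (3 steps, strictly decreasing):
  μ^(1)=4; μ^(2)=-1; μ^(3)=-8/3

((0, 1, 0, 0, 0, 2); (1, 0, 1, 2, 0, 0); (0, 0, 1, 1, 1, 0))


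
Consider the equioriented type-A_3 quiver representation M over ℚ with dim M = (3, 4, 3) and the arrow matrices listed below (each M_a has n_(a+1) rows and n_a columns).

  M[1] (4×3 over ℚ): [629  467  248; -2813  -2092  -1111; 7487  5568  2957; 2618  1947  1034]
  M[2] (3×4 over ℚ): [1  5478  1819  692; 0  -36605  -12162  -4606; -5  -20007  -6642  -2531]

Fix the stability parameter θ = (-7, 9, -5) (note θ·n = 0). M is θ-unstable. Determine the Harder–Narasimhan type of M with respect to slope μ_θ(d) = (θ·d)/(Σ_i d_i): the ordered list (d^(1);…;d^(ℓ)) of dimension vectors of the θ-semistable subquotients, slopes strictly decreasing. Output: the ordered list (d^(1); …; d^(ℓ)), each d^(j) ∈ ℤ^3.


Via rank(M_{q-1}∘⋯∘M_p): M ≅ I[1,3]^3, I[2,2].
μ_θ-semistable layers: μ^(1)=9; μ^(2)=2; μ^(3)=-7

((0, 1, 0); (0, 3, 3); (3, 0, 0))


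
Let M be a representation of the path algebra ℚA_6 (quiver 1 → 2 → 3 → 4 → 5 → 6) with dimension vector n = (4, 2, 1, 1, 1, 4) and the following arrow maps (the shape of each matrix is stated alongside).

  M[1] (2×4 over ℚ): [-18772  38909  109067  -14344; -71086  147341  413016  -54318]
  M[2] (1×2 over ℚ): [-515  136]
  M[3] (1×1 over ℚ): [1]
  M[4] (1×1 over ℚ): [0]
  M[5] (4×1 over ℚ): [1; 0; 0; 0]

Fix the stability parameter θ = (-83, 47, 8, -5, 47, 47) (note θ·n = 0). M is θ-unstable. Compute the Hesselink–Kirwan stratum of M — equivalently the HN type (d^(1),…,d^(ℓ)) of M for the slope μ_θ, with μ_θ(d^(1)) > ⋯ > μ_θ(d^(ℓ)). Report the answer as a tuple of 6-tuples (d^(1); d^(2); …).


Via rank(M_{q-1}∘⋯∘M_p): M ≅ I[1,1]^2, I[1,2], I[1,4], I[5,6], I[6,6]^3.
μ_θ-semistable layers: μ^(1)=47; μ^(2)=50/3; μ^(3)=-83

((0, 1, 0, 0, 1, 4); (0, 1, 1, 1, 0, 0); (4, 0, 0, 0, 0, 0))


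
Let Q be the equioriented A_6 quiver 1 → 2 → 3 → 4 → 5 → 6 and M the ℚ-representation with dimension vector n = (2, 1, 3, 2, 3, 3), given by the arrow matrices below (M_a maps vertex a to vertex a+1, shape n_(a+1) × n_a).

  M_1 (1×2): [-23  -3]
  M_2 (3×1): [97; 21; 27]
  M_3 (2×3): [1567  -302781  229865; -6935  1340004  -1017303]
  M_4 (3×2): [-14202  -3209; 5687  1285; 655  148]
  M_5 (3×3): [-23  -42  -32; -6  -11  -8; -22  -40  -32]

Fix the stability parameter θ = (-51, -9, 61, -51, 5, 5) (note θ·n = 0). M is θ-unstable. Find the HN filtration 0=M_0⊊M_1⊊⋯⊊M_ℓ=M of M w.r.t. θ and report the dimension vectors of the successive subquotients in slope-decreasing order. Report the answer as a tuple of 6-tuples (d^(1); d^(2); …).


Via rank(M_{q-1}∘⋯∘M_p): M ≅ I[1,1], I[1,6], I[3,3], I[3,6], I[5,5], I[6,6].
μ_θ-semistable layers: μ^(1)=61; μ^(2)=5; μ^(3)=-9; μ^(4)=-51

((0, 0, 1, 0, 0, 0); (0, 0, 2, 2, 3, 3); (0, 1, 0, 0, 0, 0); (2, 0, 0, 0, 0, 0))


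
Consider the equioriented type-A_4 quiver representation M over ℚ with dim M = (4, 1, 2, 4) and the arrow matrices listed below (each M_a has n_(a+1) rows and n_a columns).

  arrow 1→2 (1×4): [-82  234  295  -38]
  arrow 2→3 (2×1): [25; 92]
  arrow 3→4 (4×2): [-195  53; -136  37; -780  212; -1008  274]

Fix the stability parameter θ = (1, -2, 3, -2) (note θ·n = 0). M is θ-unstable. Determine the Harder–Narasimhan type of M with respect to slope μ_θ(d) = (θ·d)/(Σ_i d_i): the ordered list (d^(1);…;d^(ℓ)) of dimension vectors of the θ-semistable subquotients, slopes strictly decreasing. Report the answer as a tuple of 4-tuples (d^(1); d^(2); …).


Interval decomposition of M: I[1,1]^3, I[1,4], I[3,4], I[4,4]^2.
HN type (ℓ=4): μ^(1)=1; μ^(2)=1/2; μ^(3)=-1/2; μ^(4)=-2

((3, 0, 0, 0); (0, 0, 2, 2); (1, 1, 0, 0); (0, 0, 0, 2))


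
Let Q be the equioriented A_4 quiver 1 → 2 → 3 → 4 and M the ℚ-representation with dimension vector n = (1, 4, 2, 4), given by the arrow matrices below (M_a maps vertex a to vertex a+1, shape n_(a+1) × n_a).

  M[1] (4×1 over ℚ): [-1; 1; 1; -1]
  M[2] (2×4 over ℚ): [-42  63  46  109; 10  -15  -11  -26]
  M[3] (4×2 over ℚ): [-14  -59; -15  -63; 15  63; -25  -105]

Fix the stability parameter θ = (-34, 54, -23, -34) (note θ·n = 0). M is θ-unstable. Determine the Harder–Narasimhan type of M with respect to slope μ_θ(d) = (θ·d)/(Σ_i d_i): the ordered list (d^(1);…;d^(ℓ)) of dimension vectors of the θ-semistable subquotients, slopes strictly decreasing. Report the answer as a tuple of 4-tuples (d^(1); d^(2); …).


Interval decomposition of M: I[1,4], I[2,2]^2, I[2,4], I[4,4]^2.
HN type (ℓ=3): μ^(1)=54; μ^(2)=-1; μ^(3)=-34

((0, 2, 0, 0); (0, 2, 2, 2); (1, 0, 0, 2))


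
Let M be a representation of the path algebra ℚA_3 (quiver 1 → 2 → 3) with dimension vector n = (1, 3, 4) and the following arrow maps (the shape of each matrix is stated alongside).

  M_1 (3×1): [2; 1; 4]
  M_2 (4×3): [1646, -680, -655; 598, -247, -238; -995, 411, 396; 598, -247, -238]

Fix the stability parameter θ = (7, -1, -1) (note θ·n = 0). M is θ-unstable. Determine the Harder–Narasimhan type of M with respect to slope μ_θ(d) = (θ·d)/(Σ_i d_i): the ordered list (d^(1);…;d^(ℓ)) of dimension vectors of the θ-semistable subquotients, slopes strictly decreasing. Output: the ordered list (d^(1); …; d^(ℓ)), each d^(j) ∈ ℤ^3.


Via rank(M_{q-1}∘⋯∘M_p): M ≅ I[1,3], I[2,3]^2, I[3,3].
μ_θ-semistable layers: μ^(1)=5/3; μ^(2)=-1

((1, 1, 1); (0, 2, 3))


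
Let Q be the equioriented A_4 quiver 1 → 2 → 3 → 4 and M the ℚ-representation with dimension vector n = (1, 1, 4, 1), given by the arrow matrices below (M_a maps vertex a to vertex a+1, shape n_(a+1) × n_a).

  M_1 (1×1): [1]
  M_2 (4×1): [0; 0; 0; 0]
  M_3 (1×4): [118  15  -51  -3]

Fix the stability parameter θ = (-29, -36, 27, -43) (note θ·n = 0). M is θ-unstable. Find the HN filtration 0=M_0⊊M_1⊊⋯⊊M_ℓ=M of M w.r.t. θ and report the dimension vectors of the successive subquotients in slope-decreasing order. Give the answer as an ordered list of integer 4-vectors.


Interval decomposition of M: I[1,2], I[3,3]^3, I[3,4].
HN type (ℓ=3): μ^(1)=27; μ^(2)=-8; μ^(3)=-65/2

((0, 0, 3, 0); (0, 0, 1, 1); (1, 1, 0, 0))


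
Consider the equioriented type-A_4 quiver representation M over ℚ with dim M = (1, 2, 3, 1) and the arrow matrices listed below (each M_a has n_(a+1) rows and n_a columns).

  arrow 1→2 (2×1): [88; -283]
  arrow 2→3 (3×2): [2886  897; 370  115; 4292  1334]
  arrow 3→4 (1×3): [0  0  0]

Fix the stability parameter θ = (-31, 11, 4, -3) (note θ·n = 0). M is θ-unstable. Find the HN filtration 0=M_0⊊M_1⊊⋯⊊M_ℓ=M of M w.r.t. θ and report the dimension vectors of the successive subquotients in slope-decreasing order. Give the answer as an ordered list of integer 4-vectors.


Interval decomposition of M: I[1,3], I[2,2], I[3,3]^2, I[4,4].
HN type (ℓ=5): μ^(1)=11; μ^(2)=15/2; μ^(3)=4; μ^(4)=-3; μ^(5)=-31

((0, 1, 0, 0); (0, 1, 1, 0); (0, 0, 2, 0); (0, 0, 0, 1); (1, 0, 0, 0))


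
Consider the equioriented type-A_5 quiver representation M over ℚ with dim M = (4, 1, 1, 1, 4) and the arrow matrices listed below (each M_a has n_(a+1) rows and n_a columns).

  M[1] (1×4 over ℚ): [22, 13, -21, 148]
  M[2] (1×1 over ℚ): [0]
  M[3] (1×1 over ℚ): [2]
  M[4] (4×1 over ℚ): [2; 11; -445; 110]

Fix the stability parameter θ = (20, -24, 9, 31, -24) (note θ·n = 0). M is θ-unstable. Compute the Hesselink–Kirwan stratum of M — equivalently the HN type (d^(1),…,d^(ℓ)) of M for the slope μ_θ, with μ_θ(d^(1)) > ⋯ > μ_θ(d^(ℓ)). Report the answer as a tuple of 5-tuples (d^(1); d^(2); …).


Via rank(M_{q-1}∘⋯∘M_p): M ≅ I[1,1]^3, I[1,2], I[3,5], I[5,5]^3.
μ_θ-semistable layers: μ^(1)=20; μ^(2)=16/3; μ^(3)=-2; μ^(4)=-24

((3, 0, 0, 0, 0); (0, 0, 1, 1, 1); (1, 1, 0, 0, 0); (0, 0, 0, 0, 3))


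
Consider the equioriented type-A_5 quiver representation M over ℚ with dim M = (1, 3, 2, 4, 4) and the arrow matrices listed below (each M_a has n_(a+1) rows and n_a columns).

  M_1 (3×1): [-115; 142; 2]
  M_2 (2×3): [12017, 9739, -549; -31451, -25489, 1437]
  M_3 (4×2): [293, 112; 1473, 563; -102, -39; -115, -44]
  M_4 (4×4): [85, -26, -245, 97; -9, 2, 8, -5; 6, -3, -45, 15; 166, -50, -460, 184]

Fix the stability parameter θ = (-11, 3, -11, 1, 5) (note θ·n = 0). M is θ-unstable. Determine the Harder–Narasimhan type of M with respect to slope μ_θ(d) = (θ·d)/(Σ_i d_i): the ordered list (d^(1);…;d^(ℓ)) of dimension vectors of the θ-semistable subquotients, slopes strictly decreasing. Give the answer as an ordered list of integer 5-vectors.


Via rank(M_{q-1}∘⋯∘M_p): M ≅ I[1,5], I[2,2], I[2,4], I[4,5]^2, I[5,5].
μ_θ-semistable layers: μ^(1)=5; μ^(2)=3; μ^(3)=1; μ^(4)=-4; μ^(5)=-11

((0, 0, 0, 0, 4); (0, 1, 0, 0, 0); (0, 0, 0, 4, 0); (0, 2, 2, 0, 0); (1, 0, 0, 0, 0))


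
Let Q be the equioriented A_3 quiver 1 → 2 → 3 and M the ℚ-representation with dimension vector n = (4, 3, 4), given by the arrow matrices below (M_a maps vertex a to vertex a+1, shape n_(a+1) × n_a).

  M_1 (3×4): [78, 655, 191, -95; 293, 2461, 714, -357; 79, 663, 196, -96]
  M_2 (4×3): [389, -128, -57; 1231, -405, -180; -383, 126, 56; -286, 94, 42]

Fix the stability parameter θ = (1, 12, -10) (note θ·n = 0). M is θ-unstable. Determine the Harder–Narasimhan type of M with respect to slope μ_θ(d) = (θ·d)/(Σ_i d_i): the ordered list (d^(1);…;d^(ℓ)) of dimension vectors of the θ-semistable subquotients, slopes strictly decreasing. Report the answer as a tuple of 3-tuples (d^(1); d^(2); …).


Interval decomposition of M: I[1,1], I[1,3]^3, I[3,3].
HN type (ℓ=2): μ^(1)=1; μ^(2)=-10

((4, 3, 3); (0, 0, 1))


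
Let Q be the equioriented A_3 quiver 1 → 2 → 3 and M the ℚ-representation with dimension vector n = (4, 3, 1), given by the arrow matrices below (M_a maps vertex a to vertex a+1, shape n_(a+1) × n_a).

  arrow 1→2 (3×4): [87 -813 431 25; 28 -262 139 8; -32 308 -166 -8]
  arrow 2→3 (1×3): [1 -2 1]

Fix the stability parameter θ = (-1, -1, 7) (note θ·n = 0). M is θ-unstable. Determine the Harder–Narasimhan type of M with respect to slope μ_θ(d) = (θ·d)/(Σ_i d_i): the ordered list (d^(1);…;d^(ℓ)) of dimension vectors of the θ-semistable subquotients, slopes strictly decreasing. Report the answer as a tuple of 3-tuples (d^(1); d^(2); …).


Barcode: M ≅ I[1,1]^2, I[1,2], I[1,3], I[2,2]. HN layers by μ_θ (2 steps, strictly decreasing):
  μ^(1)=7; μ^(2)=-1

((0, 0, 1); (4, 3, 0))


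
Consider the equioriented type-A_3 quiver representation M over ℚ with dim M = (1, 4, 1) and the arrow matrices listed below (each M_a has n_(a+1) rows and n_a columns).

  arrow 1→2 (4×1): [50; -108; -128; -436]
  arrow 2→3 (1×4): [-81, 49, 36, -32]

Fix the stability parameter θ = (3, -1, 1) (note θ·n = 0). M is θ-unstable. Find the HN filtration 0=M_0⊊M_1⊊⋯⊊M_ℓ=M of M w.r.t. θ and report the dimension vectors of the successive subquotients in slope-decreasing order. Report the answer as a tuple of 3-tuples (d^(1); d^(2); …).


Barcode: M ≅ I[1,3], I[2,2]^3. HN layers by μ_θ (2 steps, strictly decreasing):
  μ^(1)=1; μ^(2)=-1

((1, 1, 1); (0, 3, 0))


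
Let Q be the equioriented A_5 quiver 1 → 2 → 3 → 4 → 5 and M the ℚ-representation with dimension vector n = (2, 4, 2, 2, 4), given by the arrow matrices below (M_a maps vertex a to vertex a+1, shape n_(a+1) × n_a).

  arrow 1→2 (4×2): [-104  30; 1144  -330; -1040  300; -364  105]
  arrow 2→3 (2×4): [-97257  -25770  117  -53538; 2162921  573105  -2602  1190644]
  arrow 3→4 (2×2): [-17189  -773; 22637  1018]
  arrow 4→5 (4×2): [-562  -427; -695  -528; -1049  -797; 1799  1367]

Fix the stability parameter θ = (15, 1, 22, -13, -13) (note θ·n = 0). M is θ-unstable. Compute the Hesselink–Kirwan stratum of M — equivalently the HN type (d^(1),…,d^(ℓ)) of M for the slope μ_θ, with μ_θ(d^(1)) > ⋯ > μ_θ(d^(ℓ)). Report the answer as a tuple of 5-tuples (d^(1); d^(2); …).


Interval decomposition of M: I[1,1], I[1,2], I[2,2], I[2,5]^2, I[5,5]^2.
HN type (ℓ=5): μ^(1)=15; μ^(2)=8; μ^(3)=1; μ^(4)=-3/4; μ^(5)=-13

((1, 0, 0, 0, 0); (1, 1, 0, 0, 0); (0, 1, 0, 0, 0); (0, 2, 2, 2, 2); (0, 0, 0, 0, 2))


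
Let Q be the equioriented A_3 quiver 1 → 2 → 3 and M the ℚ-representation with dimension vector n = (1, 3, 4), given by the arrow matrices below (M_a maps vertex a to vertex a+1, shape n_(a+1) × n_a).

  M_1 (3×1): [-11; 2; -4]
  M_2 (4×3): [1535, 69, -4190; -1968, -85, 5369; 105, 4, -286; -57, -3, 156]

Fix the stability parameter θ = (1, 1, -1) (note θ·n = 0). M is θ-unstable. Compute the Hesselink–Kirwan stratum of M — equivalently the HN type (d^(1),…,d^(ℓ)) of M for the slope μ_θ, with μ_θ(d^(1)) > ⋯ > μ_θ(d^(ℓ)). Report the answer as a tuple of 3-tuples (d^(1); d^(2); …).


Via rank(M_{q-1}∘⋯∘M_p): M ≅ I[1,3], I[2,3]^2, I[3,3].
μ_θ-semistable layers: μ^(1)=1/3; μ^(2)=0; μ^(3)=-1

((1, 1, 1); (0, 2, 2); (0, 0, 1))


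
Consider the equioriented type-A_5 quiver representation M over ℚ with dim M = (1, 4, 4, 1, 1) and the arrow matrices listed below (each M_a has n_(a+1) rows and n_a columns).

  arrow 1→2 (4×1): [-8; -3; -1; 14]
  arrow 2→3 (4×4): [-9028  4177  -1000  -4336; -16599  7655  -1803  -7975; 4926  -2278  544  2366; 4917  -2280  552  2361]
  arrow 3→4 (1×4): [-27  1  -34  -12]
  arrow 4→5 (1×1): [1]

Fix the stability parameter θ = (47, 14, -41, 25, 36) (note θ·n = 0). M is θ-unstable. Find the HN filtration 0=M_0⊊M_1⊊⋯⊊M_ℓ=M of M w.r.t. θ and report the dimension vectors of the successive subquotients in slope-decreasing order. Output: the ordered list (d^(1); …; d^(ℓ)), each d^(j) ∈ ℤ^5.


Barcode: M ≅ I[1,5], I[2,2], I[2,3]^2, I[3,3]. HN layers by μ_θ (6 steps, strictly decreasing):
  μ^(1)=36; μ^(2)=25; μ^(3)=14; μ^(4)=20/3; μ^(5)=-27/2; μ^(6)=-41

((0, 0, 0, 0, 1); (0, 0, 0, 1, 0); (0, 1, 0, 0, 0); (1, 1, 1, 0, 0); (0, 2, 2, 0, 0); (0, 0, 1, 0, 0))


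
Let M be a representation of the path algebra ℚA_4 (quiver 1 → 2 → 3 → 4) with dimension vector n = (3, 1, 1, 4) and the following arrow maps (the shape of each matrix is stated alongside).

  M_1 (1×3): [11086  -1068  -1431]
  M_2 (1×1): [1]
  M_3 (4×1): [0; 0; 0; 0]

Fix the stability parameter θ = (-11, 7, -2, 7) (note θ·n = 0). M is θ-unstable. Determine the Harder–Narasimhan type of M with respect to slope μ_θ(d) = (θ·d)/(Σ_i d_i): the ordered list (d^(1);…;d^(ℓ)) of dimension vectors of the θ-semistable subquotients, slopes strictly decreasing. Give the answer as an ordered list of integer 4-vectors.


Interval decomposition of M: I[1,1]^2, I[1,3], I[4,4]^4.
HN type (ℓ=3): μ^(1)=7; μ^(2)=5/2; μ^(3)=-11

((0, 0, 0, 4); (0, 1, 1, 0); (3, 0, 0, 0))


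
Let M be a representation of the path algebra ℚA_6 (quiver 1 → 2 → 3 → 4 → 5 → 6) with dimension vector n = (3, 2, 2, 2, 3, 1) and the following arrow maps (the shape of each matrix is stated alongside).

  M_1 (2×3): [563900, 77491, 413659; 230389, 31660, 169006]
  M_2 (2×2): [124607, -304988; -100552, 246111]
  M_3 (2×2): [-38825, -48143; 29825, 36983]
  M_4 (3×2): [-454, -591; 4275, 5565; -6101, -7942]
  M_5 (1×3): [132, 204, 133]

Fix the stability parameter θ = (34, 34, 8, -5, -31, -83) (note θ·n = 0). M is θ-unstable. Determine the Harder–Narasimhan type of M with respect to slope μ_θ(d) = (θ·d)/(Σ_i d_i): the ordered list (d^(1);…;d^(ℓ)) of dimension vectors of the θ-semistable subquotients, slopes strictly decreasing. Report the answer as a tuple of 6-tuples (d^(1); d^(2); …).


Interval decomposition of M: I[1,1], I[1,3], I[1,6], I[4,5], I[5,5].
HN type (ℓ=5): μ^(1)=34; μ^(2)=76/3; μ^(3)=-43/6; μ^(4)=-18; μ^(5)=-31

((1, 0, 0, 0, 0, 0); (1, 1, 1, 0, 0, 0); (1, 1, 1, 1, 1, 1); (0, 0, 0, 1, 1, 0); (0, 0, 0, 0, 1, 0))
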